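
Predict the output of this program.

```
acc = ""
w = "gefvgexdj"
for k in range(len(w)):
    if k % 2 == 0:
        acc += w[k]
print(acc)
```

gfgxj

k=0: add 'g' → 'g'
k=1: skip
k=2: add 'f' → 'gf'
k=3: skip
k=4: add 'g' → 'gfg'
k=5: skip
k=6: add 'x' → 'gfgx'
k=7: skip
k=8: add 'j' → 'gfgxj'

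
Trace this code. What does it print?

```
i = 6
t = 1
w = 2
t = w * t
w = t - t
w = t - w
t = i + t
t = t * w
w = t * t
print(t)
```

16

t = 2*1 = 2
w = 2-2 = 0
w = 2-0 = 2
t = 6+2 = 8
t = 8*2 = 16
w = 16*16 = 256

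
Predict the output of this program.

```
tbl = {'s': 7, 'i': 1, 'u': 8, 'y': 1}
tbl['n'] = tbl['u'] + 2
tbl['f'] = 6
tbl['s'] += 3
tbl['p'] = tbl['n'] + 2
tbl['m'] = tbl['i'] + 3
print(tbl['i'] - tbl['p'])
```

tbl['n'] = tbl['u']+2 = 10 → {'s': 7, 'i': 1, 'u': 8, 'y': 1, 'n': 10}
tbl['f'] = 6 → {'s': 7, 'i': 1, 'u': 8, 'y': 1, 'n': 10, 'f': 6}
tbl['s'] = 7+3 = 10 → {'s': 10, 'i': 1, 'u': 8, 'y': 1, 'n': 10, 'f': 6}
tbl['p'] = tbl['n']+2 = 12 → {'s': 10, 'i': 1, 'u': 8, 'y': 1, 'n': 10, 'f': 6, 'p': 12}
tbl['m'] = tbl['i']+3 = 4 → {'s': 10, 'i': 1, 'u': 8, 'y': 1, 'n': 10, 'f': 6, 'p': 12, 'm': 4}
tbl['i']-tbl['p'] = 1-12 = -11

-11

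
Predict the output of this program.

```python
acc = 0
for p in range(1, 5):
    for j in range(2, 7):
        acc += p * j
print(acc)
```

p=1,j=2: acc = 0+2 = 2
p=1,j=3: acc = 2+3 = 5
p=1,j=4: acc = 5+4 = 9
p=1,j=5: acc = 9+5 = 14
p=1,j=6: acc = 14+6 = 20
p=2,j=2: acc = 20+4 = 24
p=2,j=3: acc = 24+6 = 30
p=2,j=4: acc = 30+8 = 38
p=2,j=5: acc = 38+10 = 48
p=2,j=6: acc = 48+12 = 60
p=3,j=2: acc = 60+6 = 66
p=3,j=3: acc = 66+9 = 75
p=3,j=4: acc = 75+12 = 87
p=3,j=5: acc = 87+15 = 102
p=3,j=6: acc = 102+18 = 120
p=4,j=2: acc = 120+8 = 128
p=4,j=3: acc = 128+12 = 140
p=4,j=4: acc = 140+16 = 156
p=4,j=5: acc = 156+20 = 176
p=4,j=6: acc = 176+24 = 200

200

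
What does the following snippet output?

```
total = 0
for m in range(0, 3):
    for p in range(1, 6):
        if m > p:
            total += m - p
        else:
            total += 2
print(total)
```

m=0,p=1: not 0>1, total = 0+2 = 2
m=0,p=2: not 0>2, total = 2+2 = 4
m=0,p=3: not 0>3, total = 4+2 = 6
m=0,p=4: not 0>4, total = 6+2 = 8
m=0,p=5: not 0>5, total = 8+2 = 10
m=1,p=1: not 1>1, total = 10+2 = 12
m=1,p=2: not 1>2, total = 12+2 = 14
m=1,p=3: not 1>3, total = 14+2 = 16
m=1,p=4: not 1>4, total = 16+2 = 18
m=1,p=5: not 1>5, total = 18+2 = 20
m=2,p=1: 2>1, total = 20+1 = 21
m=2,p=2: not 2>2, total = 21+2 = 23
m=2,p=3: not 2>3, total = 23+2 = 25
m=2,p=4: not 2>4, total = 25+2 = 27
m=2,p=5: not 2>5, total = 27+2 = 29

29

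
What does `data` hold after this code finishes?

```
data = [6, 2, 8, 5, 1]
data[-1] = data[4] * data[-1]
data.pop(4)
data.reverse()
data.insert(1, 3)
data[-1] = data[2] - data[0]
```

[5, 3, 8, 2, 3]

data[-1] = data[4]*data[-1] = 1*1 = 1 → [6, 2, 8, 5, 1]
pop(4) removes 1 → [6, 2, 8, 5]
reverse → [5, 8, 2, 6]
insert 3 at 1 → [5, 3, 8, 2, 6]
data[-1] = data[2]-data[0] = 8-5 = 3 → [5, 3, 8, 2, 3]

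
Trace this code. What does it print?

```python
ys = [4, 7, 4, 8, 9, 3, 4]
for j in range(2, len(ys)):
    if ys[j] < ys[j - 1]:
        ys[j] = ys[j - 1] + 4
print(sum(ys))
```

106

j=2: 4<7, ys[2] = 7+4 = 11 → [4, 7, 11, 8, 9, 3, 4]
j=3: 8<11, ys[3] = 11+4 = 15 → [4, 7, 11, 15, 9, 3, 4]
j=4: 9<15, ys[4] = 15+4 = 19 → [4, 7, 11, 15, 19, 3, 4]
j=5: 3<19, ys[5] = 19+4 = 23 → [4, 7, 11, 15, 19, 23, 4]
j=6: 4<23, ys[6] = 23+4 = 27 → [4, 7, 11, 15, 19, 23, 27]
sum = 106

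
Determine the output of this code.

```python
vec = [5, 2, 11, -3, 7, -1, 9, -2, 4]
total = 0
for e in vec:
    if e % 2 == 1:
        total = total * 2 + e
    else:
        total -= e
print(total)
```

e=5: odd, total = 0*2+5 = 5
e=2: not odd, total = 5-2 = 3
e=11: odd, total = 3*2+11 = 17
e=-3: odd, total = 17*2+(-3) = 31
e=7: odd, total = 31*2+7 = 69
e=-1: odd, total = 69*2+(-1) = 137
e=9: odd, total = 137*2+9 = 283
e=-2: not odd, total = 283-(-2) = 285
e=4: not odd, total = 285-4 = 281

281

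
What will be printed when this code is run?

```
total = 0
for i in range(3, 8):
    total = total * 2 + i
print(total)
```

119

i=3: total = 0*2+3 = 3
i=4: total = 3*2+4 = 10
i=5: total = 10*2+5 = 25
i=6: total = 25*2+6 = 56
i=7: total = 56*2+7 = 119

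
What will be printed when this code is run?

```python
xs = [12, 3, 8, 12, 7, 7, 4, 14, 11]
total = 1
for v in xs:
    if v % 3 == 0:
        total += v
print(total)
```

v=12: %3==0, total = 1+12 = 13
v=3: %3==0, total = 13+3 = 16
v=8: not %3==0
v=12: %3==0, total = 16+12 = 28
v=7: not %3==0
v=7: not %3==0
v=4: not %3==0
v=14: not %3==0
v=11: not %3==0

28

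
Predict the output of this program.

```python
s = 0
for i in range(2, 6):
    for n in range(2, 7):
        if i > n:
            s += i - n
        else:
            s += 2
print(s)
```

i=2,n=2: not 2>2, s = 0+2 = 2
i=2,n=3: not 2>3, s = 2+2 = 4
i=2,n=4: not 2>4, s = 4+2 = 6
i=2,n=5: not 2>5, s = 6+2 = 8
i=2,n=6: not 2>6, s = 8+2 = 10
i=3,n=2: 3>2, s = 10+1 = 11
i=3,n=3: not 3>3, s = 11+2 = 13
i=3,n=4: not 3>4, s = 13+2 = 15
i=3,n=5: not 3>5, s = 15+2 = 17
i=3,n=6: not 3>6, s = 17+2 = 19
i=4,n=2: 4>2, s = 19+2 = 21
i=4,n=3: 4>3, s = 21+1 = 22
i=4,n=4: not 4>4, s = 22+2 = 24
i=4,n=5: not 4>5, s = 24+2 = 26
i=4,n=6: not 4>6, s = 26+2 = 28
i=5,n=2: 5>2, s = 28+3 = 31
i=5,n=3: 5>3, s = 31+2 = 33
i=5,n=4: 5>4, s = 33+1 = 34
i=5,n=5: not 5>5, s = 34+2 = 36
i=5,n=6: not 5>6, s = 36+2 = 38

38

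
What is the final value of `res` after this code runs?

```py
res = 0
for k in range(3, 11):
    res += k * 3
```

156

k=3: res = 0+3*3 = 9
k=4: res = 9+4*3 = 21
k=5: res = 21+5*3 = 36
k=6: res = 36+6*3 = 54
k=7: res = 54+7*3 = 75
k=8: res = 75+8*3 = 99
k=9: res = 99+9*3 = 126
k=10: res = 126+10*3 = 156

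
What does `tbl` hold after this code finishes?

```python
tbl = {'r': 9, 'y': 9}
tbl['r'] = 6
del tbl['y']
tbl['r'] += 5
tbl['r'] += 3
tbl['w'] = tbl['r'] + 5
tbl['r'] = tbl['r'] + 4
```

{'r': 18, 'w': 19}

tbl['r'] = 6 → {'r': 6, 'y': 9}
del 'y' → {'r': 6}
tbl['r'] = 6+5 = 11 → {'r': 11}
tbl['r'] = 11+3 = 14 → {'r': 14}
tbl['w'] = tbl['r']+5 = 19 → {'r': 14, 'w': 19}
tbl['r'] = tbl['r']+4 = 18 → {'r': 18, 'w': 19}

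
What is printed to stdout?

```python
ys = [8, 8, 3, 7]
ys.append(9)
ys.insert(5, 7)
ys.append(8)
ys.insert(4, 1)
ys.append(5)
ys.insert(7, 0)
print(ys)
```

[8, 8, 3, 7, 1, 9, 7, 0, 8, 5]

append 9 → [8, 8, 3, 7, 9]
insert 7 at 5 → [8, 8, 3, 7, 9, 7]
append 8 → [8, 8, 3, 7, 9, 7, 8]
insert 1 at 4 → [8, 8, 3, 7, 1, 9, 7, 8]
append 5 → [8, 8, 3, 7, 1, 9, 7, 8, 5]
insert 0 at 7 → [8, 8, 3, 7, 1, 9, 7, 0, 8, 5]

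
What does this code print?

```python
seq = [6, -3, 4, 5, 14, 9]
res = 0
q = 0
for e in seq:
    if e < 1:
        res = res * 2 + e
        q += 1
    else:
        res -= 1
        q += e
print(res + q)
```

e=6: not <1, res = 0-1 = -1; q=6
e=-3: <1, res = (-1)*2+(-3) = -5; q=7
e=4: not <1, res = (-5)-1 = -6; q=11
e=5: not <1, res = (-6)-1 = -7; q=16
e=14: not <1, res = (-7)-1 = -8; q=30
e=9: not <1, res = (-8)-1 = -9; q=39
res+q = (-9)+39 = 30

30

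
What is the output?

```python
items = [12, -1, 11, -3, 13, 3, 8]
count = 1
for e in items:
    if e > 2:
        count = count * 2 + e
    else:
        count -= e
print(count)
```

418

e=12: >2, count = 1*2+12 = 14
e=-1: not >2, count = 14-(-1) = 15
e=11: >2, count = 15*2+11 = 41
e=-3: not >2, count = 41-(-3) = 44
e=13: >2, count = 44*2+13 = 101
e=3: >2, count = 101*2+3 = 205
e=8: >2, count = 205*2+8 = 418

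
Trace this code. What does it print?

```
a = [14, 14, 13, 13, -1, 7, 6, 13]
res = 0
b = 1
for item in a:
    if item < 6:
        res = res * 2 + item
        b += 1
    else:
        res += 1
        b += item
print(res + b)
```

item=14: not <6, res = 0+1 = 1; b=15
item=14: not <6, res = 1+1 = 2; b=29
item=13: not <6, res = 2+1 = 3; b=42
item=13: not <6, res = 3+1 = 4; b=55
item=-1: <6, res = 4*2+(-1) = 7; b=56
item=7: not <6, res = 7+1 = 8; b=63
item=6: not <6, res = 8+1 = 9; b=69
item=13: not <6, res = 9+1 = 10; b=82
res+b = 10+82 = 92

92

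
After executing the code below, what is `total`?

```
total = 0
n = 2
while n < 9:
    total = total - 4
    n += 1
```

n=2: total = 0-4 = -4
n=3: total = (-4)-4 = -8
n=4: total = (-8)-4 = -12
n=5: total = (-12)-4 = -16
n=6: total = (-16)-4 = -20
n=7: total = (-20)-4 = -24
n=8: total = (-24)-4 = -28

-28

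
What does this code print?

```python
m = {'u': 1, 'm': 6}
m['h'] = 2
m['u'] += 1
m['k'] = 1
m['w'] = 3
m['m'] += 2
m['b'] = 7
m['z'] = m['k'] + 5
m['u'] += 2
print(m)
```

{'u': 4, 'm': 8, 'h': 2, 'k': 1, 'w': 3, 'b': 7, 'z': 6}

m['h'] = 2 → {'u': 1, 'm': 6, 'h': 2}
m['u'] = 1+1 = 2 → {'u': 2, 'm': 6, 'h': 2}
m['k'] = 1 → {'u': 2, 'm': 6, 'h': 2, 'k': 1}
m['w'] = 3 → {'u': 2, 'm': 6, 'h': 2, 'k': 1, 'w': 3}
m['m'] = 6+2 = 8 → {'u': 2, 'm': 8, 'h': 2, 'k': 1, 'w': 3}
m['b'] = 7 → {'u': 2, 'm': 8, 'h': 2, 'k': 1, 'w': 3, 'b': 7}
m['z'] = m['k']+5 = 6 → {'u': 2, 'm': 8, 'h': 2, 'k': 1, 'w': 3, 'b': 7, 'z': 6}
m['u'] = 2+2 = 4 → {'u': 4, 'm': 8, 'h': 2, 'k': 1, 'w': 3, 'b': 7, 'z': 6}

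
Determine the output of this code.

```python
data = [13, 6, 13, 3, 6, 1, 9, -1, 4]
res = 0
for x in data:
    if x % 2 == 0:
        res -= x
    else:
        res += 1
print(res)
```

-10

x=13: not even, res = 0+1 = 1
x=6: even, res = 1-6 = -5
x=13: not even, res = (-5)+1 = -4
x=3: not even, res = (-4)+1 = -3
x=6: even, res = (-3)-6 = -9
x=1: not even, res = (-9)+1 = -8
x=9: not even, res = (-8)+1 = -7
x=-1: not even, res = (-7)+1 = -6
x=4: even, res = (-6)-4 = -10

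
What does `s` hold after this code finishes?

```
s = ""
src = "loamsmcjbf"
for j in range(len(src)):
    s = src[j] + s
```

'fbjcmsmaol'

j=0: prepend 'l' → 'l'
j=1: prepend 'o' → 'ol'
j=2: prepend 'a' → 'aol'
j=3: prepend 'm' → 'maol'
j=4: prepend 's' → 'smaol'
j=5: prepend 'm' → 'msmaol'
j=6: prepend 'c' → 'cmsmaol'
j=7: prepend 'j' → 'jcmsmaol'
j=8: prepend 'b' → 'bjcmsmaol'
j=9: prepend 'f' → 'fbjcmsmaol'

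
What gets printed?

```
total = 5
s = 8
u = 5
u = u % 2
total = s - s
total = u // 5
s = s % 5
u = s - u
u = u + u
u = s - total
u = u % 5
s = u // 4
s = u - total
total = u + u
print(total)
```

u = 5%2 = 1
total = 8-8 = 0
total = 1//5 = 0
s = 8%5 = 3
u = 3-1 = 2
u = 2+2 = 4
u = 3-0 = 3
u = 3%5 = 3
s = 3//4 = 0
s = 3-0 = 3
total = 3+3 = 6

6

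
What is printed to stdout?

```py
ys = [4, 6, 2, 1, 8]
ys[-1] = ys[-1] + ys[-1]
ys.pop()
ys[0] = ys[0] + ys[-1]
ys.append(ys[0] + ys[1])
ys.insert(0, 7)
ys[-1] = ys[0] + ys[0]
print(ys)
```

ys[-1] = ys[-1]+ys[-1] = 8+8 = 16 → [4, 6, 2, 1, 16]
pop() removes 16 → [4, 6, 2, 1]
ys[0] = ys[0]+ys[-1] = 4+1 = 5 → [5, 6, 2, 1]
append ys[0]+ys[1] = 5+6 = 11 → [5, 6, 2, 1, 11]
insert 7 at 0 → [7, 5, 6, 2, 1, 11]
ys[-1] = ys[0]+ys[0] = 7+7 = 14 → [7, 5, 6, 2, 1, 14]

[7, 5, 6, 2, 1, 14]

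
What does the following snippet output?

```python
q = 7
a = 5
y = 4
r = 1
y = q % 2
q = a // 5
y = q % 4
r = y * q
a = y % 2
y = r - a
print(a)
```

y = 7%2 = 1
q = 5//5 = 1
y = 1%4 = 1
r = 1*1 = 1
a = 1%2 = 1
y = 1-1 = 0

1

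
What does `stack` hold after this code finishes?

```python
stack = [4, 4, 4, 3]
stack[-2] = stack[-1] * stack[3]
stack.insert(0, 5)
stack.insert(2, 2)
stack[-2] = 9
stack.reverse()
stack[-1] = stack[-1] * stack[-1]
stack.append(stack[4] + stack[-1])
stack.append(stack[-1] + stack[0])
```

[3, 9, 4, 2, 4, 25, 29, 32]

stack[-2] = stack[-1]*stack[3] = 3*3 = 9 → [4, 4, 9, 3]
insert 5 at 0 → [5, 4, 4, 9, 3]
insert 2 at 2 → [5, 4, 2, 4, 9, 3]
stack[-2] = 9 → [5, 4, 2, 4, 9, 3]
reverse → [3, 9, 4, 2, 4, 5]
stack[-1] = stack[-1]*stack[-1] = 5*5 = 25 → [3, 9, 4, 2, 4, 25]
append stack[4]+stack[-1] = 4+25 = 29 → [3, 9, 4, 2, 4, 25, 29]
append stack[-1]+stack[0] = 29+3 = 32 → [3, 9, 4, 2, 4, 25, 29, 32]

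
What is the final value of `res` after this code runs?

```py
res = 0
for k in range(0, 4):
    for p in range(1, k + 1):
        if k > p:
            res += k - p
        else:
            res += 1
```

k=1,p=1: not 1>1, res = 0+1 = 1
k=2,p=1: 2>1, res = 1+1 = 2
k=2,p=2: not 2>2, res = 2+1 = 3
k=3,p=1: 3>1, res = 3+2 = 5
k=3,p=2: 3>2, res = 5+1 = 6
k=3,p=3: not 3>3, res = 6+1 = 7

7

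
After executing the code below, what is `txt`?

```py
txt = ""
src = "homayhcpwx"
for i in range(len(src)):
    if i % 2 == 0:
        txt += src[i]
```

i=0: add 'h' → 'h'
i=1: skip
i=2: add 'm' → 'hm'
i=3: skip
i=4: add 'y' → 'hmy'
i=5: skip
i=6: add 'c' → 'hmyc'
i=7: skip
i=8: add 'w' → 'hmycw'
i=9: skip

'hmycw'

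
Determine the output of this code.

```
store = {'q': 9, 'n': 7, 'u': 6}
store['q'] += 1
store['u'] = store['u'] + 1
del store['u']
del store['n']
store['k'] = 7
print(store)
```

{'q': 10, 'k': 7}

store['q'] = 9+1 = 10 → {'q': 10, 'n': 7, 'u': 6}
store['u'] = store['u']+1 = 7 → {'q': 10, 'n': 7, 'u': 7}
del 'u' → {'q': 10, 'n': 7}
del 'n' → {'q': 10}
store['k'] = 7 → {'q': 10, 'k': 7}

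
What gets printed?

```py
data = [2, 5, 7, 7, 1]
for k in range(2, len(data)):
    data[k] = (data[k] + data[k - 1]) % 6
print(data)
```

[2, 5, 0, 1, 2]

k=2: data[2] = (7+5)%6 = 0 → [2, 5, 0, 7, 1]
k=3: data[3] = (7+0)%6 = 1 → [2, 5, 0, 1, 1]
k=4: data[4] = (1+1)%6 = 2 → [2, 5, 0, 1, 2]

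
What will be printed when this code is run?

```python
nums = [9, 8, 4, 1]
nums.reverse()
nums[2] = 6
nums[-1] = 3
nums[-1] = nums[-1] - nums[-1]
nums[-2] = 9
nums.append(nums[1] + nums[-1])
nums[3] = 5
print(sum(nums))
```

reverse → [1, 4, 8, 9]
nums[2] = 6 → [1, 4, 6, 9]
nums[-1] = 3 → [1, 4, 6, 3]
nums[-1] = nums[-1]-nums[-1] = 3-3 = 0 → [1, 4, 6, 0]
nums[-2] = 9 → [1, 4, 9, 0]
append nums[1]+nums[-1] = 4+0 = 4 → [1, 4, 9, 0, 4]
nums[3] = 5 → [1, 4, 9, 5, 4]
sum = 23

23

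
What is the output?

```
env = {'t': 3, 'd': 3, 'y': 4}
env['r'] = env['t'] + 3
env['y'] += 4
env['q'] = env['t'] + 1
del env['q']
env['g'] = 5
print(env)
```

{'t': 3, 'd': 3, 'y': 8, 'r': 6, 'g': 5}

env['r'] = env['t']+3 = 6 → {'t': 3, 'd': 3, 'y': 4, 'r': 6}
env['y'] = 4+4 = 8 → {'t': 3, 'd': 3, 'y': 8, 'r': 6}
env['q'] = env['t']+1 = 4 → {'t': 3, 'd': 3, 'y': 8, 'r': 6, 'q': 4}
del 'q' → {'t': 3, 'd': 3, 'y': 8, 'r': 6}
env['g'] = 5 → {'t': 3, 'd': 3, 'y': 8, 'r': 6, 'g': 5}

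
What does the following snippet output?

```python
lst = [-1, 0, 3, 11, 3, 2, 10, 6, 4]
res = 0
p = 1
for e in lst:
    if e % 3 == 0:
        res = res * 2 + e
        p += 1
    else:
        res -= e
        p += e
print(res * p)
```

-992

e=-1: not %3==0, res = 0-(-1) = 1; p=0
e=0: %3==0, res = 1*2+0 = 2; p=1
e=3: %3==0, res = 2*2+3 = 7; p=2
e=11: not %3==0, res = 7-11 = -4; p=13
e=3: %3==0, res = (-4)*2+3 = -5; p=14
e=2: not %3==0, res = (-5)-2 = -7; p=16
e=10: not %3==0, res = (-7)-10 = -17; p=26
e=6: %3==0, res = (-17)*2+6 = -28; p=27
e=4: not %3==0, res = (-28)-4 = -32; p=31
res*p = (-32)*31 = -992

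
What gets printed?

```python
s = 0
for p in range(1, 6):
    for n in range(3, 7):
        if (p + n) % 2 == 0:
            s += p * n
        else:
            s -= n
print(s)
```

86

p=1,n=3: even sum, s = 0+3 = 3
p=1,n=4: odd sum, s = 3-4 = -1
p=1,n=5: even sum, s = (-1)+5 = 4
p=1,n=6: odd sum, s = 4-6 = -2
p=2,n=3: odd sum, s = (-2)-3 = -5
p=2,n=4: even sum, s = (-5)+8 = 3
p=2,n=5: odd sum, s = 3-5 = -2
p=2,n=6: even sum, s = (-2)+12 = 10
p=3,n=3: even sum, s = 10+9 = 19
p=3,n=4: odd sum, s = 19-4 = 15
p=3,n=5: even sum, s = 15+15 = 30
p=3,n=6: odd sum, s = 30-6 = 24
p=4,n=3: odd sum, s = 24-3 = 21
p=4,n=4: even sum, s = 21+16 = 37
p=4,n=5: odd sum, s = 37-5 = 32
p=4,n=6: even sum, s = 32+24 = 56
p=5,n=3: even sum, s = 56+15 = 71
p=5,n=4: odd sum, s = 71-4 = 67
p=5,n=5: even sum, s = 67+25 = 92
p=5,n=6: odd sum, s = 92-6 = 86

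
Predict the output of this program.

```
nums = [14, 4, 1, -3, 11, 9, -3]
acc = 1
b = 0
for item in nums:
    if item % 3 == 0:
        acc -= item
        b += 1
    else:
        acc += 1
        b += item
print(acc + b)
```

item=14: not %3==0, acc = 1+1 = 2; b=14
item=4: not %3==0, acc = 2+1 = 3; b=18
item=1: not %3==0, acc = 3+1 = 4; b=19
item=-3: %3==0, acc = 4-(-3) = 7; b=20
item=11: not %3==0, acc = 7+1 = 8; b=31
item=9: %3==0, acc = 8-9 = -1; b=32
item=-3: %3==0, acc = (-1)-(-3) = 2; b=33
acc+b = 2+33 = 35

35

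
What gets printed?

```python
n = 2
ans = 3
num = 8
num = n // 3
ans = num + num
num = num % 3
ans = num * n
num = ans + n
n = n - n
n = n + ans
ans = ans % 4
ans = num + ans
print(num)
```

num = 2//3 = 0
ans = 0+0 = 0
num = 0%3 = 0
ans = 0*2 = 0
num = 0+2 = 2
n = 2-2 = 0
n = 0+0 = 0
ans = 0%4 = 0
ans = 2+0 = 2

2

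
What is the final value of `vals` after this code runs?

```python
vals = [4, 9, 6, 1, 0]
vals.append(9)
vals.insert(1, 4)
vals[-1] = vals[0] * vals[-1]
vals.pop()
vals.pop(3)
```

append 9 → [4, 9, 6, 1, 0, 9]
insert 4 at 1 → [4, 4, 9, 6, 1, 0, 9]
vals[-1] = vals[0]*vals[-1] = 4*9 = 36 → [4, 4, 9, 6, 1, 0, 36]
pop() removes 36 → [4, 4, 9, 6, 1, 0]
pop(3) removes 6 → [4, 4, 9, 1, 0]

[4, 4, 9, 1, 0]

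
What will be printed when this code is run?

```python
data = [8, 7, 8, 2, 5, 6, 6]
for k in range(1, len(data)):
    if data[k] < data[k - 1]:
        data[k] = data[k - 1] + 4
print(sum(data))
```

k=1: 7<8, data[1] = 8+4 = 12 → [8, 12, 8, 2, 5, 6, 6]
k=2: 8<12, data[2] = 12+4 = 16 → [8, 12, 16, 2, 5, 6, 6]
k=3: 2<16, data[3] = 16+4 = 20 → [8, 12, 16, 20, 5, 6, 6]
k=4: 5<20, data[4] = 20+4 = 24 → [8, 12, 16, 20, 24, 6, 6]
k=5: 6<24, data[5] = 24+4 = 28 → [8, 12, 16, 20, 24, 28, 6]
k=6: 6<28, data[6] = 28+4 = 32 → [8, 12, 16, 20, 24, 28, 32]
sum = 140

140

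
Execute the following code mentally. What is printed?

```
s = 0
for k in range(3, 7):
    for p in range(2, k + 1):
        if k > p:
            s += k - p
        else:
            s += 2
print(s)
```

k=3,p=2: 3>2, s = 0+1 = 1
k=3,p=3: not 3>3, s = 1+2 = 3
k=4,p=2: 4>2, s = 3+2 = 5
k=4,p=3: 4>3, s = 5+1 = 6
k=4,p=4: not 4>4, s = 6+2 = 8
k=5,p=2: 5>2, s = 8+3 = 11
k=5,p=3: 5>3, s = 11+2 = 13
k=5,p=4: 5>4, s = 13+1 = 14
k=5,p=5: not 5>5, s = 14+2 = 16
k=6,p=2: 6>2, s = 16+4 = 20
k=6,p=3: 6>3, s = 20+3 = 23
k=6,p=4: 6>4, s = 23+2 = 25
k=6,p=5: 6>5, s = 25+1 = 26
k=6,p=6: not 6>6, s = 26+2 = 28

28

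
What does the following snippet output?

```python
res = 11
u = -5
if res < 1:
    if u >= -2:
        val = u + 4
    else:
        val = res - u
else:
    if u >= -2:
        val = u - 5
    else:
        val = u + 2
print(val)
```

-3

res=11, u=-5
res < 1 is False; u >= -2 is False
→ val = u + 2 = -3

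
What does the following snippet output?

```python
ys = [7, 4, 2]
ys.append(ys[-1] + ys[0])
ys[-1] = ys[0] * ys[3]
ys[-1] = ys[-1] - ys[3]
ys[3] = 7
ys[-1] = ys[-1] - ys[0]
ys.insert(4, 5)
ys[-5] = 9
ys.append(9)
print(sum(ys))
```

29

append ys[-1]+ys[0] = 2+7 = 9 → [7, 4, 2, 9]
ys[-1] = ys[0]*ys[3] = 7*9 = 63 → [7, 4, 2, 63]
ys[-1] = ys[-1]-ys[3] = 63-63 = 0 → [7, 4, 2, 0]
ys[3] = 7 → [7, 4, 2, 7]
ys[-1] = ys[-1]-ys[0] = 7-7 = 0 → [7, 4, 2, 0]
insert 5 at 4 → [7, 4, 2, 0, 5]
ys[-5] = 9 → [9, 4, 2, 0, 5]
append 9 → [9, 4, 2, 0, 5, 9]
sum = 29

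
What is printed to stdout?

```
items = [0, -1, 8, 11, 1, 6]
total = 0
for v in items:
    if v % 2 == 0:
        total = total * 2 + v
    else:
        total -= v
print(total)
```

2

v=0: even, total = 0*2+0 = 0
v=-1: not even, total = 0-(-1) = 1
v=8: even, total = 1*2+8 = 10
v=11: not even, total = 10-11 = -1
v=1: not even, total = (-1)-1 = -2
v=6: even, total = (-2)*2+6 = 2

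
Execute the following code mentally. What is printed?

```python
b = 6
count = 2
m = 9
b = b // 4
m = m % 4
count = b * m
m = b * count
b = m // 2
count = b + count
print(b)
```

b = 6//4 = 1
m = 9%4 = 1
count = 1*1 = 1
m = 1*1 = 1
b = 1//2 = 0
count = 0+1 = 1

0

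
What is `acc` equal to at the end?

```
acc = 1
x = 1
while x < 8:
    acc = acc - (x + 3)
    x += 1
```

-48

x=1: acc = 1-4 = -3
x=2: acc = (-3)-5 = -8
x=3: acc = (-8)-6 = -14
x=4: acc = (-14)-7 = -21
x=5: acc = (-21)-8 = -29
x=6: acc = (-29)-9 = -38
x=7: acc = (-38)-10 = -48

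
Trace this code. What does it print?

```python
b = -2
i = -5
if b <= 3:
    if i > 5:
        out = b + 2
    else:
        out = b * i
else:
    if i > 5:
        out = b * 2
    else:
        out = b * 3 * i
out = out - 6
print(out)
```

4

b=-2, i=-5
b <= 3 is True; i > 5 is False
→ out = b * i = 10
out = 10-6 = 4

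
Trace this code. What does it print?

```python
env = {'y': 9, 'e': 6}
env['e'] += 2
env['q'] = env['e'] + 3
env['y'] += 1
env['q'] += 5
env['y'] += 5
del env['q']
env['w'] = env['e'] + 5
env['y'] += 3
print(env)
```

{'y': 18, 'e': 8, 'w': 13}

env['e'] = 6+2 = 8 → {'y': 9, 'e': 8}
env['q'] = env['e']+3 = 11 → {'y': 9, 'e': 8, 'q': 11}
env['y'] = 9+1 = 10 → {'y': 10, 'e': 8, 'q': 11}
env['q'] = 11+5 = 16 → {'y': 10, 'e': 8, 'q': 16}
env['y'] = 10+5 = 15 → {'y': 15, 'e': 8, 'q': 16}
del 'q' → {'y': 15, 'e': 8}
env['w'] = env['e']+5 = 13 → {'y': 15, 'e': 8, 'w': 13}
env['y'] = 15+3 = 18 → {'y': 18, 'e': 8, 'w': 13}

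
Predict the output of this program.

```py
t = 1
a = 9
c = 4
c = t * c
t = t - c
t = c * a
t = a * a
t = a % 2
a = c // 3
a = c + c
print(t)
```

1

c = 1*4 = 4
t = 1-4 = -3
t = 4*9 = 36
t = 9*9 = 81
t = 9%2 = 1
a = 4//3 = 1
a = 4+4 = 8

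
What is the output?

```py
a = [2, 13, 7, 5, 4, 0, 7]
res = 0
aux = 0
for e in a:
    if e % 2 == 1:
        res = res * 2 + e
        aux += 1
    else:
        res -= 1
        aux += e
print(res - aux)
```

119

e=2: not odd, res = 0-1 = -1; aux=2
e=13: odd, res = (-1)*2+13 = 11; aux=3
e=7: odd, res = 11*2+7 = 29; aux=4
e=5: odd, res = 29*2+5 = 63; aux=5
e=4: not odd, res = 63-1 = 62; aux=9
e=0: not odd, res = 62-1 = 61; aux=9
e=7: odd, res = 61*2+7 = 129; aux=10
res-aux = 129-10 = 119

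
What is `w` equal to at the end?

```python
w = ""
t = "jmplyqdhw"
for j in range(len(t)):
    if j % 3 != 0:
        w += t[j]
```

j=0: skip
j=1: add 'm' → 'm'
j=2: add 'p' → 'mp'
j=3: skip
j=4: add 'y' → 'mpy'
j=5: add 'q' → 'mpyq'
j=6: skip
j=7: add 'h' → 'mpyqh'
j=8: add 'w' → 'mpyqhw'

'mpyqhw'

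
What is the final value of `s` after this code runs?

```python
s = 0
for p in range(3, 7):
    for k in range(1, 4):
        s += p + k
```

78

p=3,k=1: s = 0+4 = 4
p=3,k=2: s = 4+5 = 9
p=3,k=3: s = 9+6 = 15
p=4,k=1: s = 15+5 = 20
p=4,k=2: s = 20+6 = 26
p=4,k=3: s = 26+7 = 33
p=5,k=1: s = 33+6 = 39
p=5,k=2: s = 39+7 = 46
p=5,k=3: s = 46+8 = 54
p=6,k=1: s = 54+7 = 61
p=6,k=2: s = 61+8 = 69
p=6,k=3: s = 69+9 = 78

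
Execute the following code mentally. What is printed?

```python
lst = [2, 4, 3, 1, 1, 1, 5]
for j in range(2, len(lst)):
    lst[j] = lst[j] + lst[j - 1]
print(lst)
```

j=2: lst[2] = 3+4 = 7 → [2, 4, 7, 1, 1, 1, 5]
j=3: lst[3] = 1+7 = 8 → [2, 4, 7, 8, 1, 1, 5]
j=4: lst[4] = 1+8 = 9 → [2, 4, 7, 8, 9, 1, 5]
j=5: lst[5] = 1+9 = 10 → [2, 4, 7, 8, 9, 10, 5]
j=6: lst[6] = 5+10 = 15 → [2, 4, 7, 8, 9, 10, 15]

[2, 4, 7, 8, 9, 10, 15]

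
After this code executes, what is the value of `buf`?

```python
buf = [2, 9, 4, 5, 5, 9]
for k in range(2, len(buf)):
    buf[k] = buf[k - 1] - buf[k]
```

[2, 9, 5, 0, -5, -14]

k=2: buf[2] = 9-4 = 5 → [2, 9, 5, 5, 5, 9]
k=3: buf[3] = 5-5 = 0 → [2, 9, 5, 0, 5, 9]
k=4: buf[4] = 0-5 = -5 → [2, 9, 5, 0, -5, 9]
k=5: buf[5] = (-5)-9 = -14 → [2, 9, 5, 0, -5, -14]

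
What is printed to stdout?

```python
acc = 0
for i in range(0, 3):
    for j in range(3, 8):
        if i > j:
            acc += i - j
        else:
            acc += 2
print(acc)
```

30

i=0,j=3: not 0>3, acc = 0+2 = 2
i=0,j=4: not 0>4, acc = 2+2 = 4
i=0,j=5: not 0>5, acc = 4+2 = 6
i=0,j=6: not 0>6, acc = 6+2 = 8
i=0,j=7: not 0>7, acc = 8+2 = 10
i=1,j=3: not 1>3, acc = 10+2 = 12
i=1,j=4: not 1>4, acc = 12+2 = 14
i=1,j=5: not 1>5, acc = 14+2 = 16
i=1,j=6: not 1>6, acc = 16+2 = 18
i=1,j=7: not 1>7, acc = 18+2 = 20
i=2,j=3: not 2>3, acc = 20+2 = 22
i=2,j=4: not 2>4, acc = 22+2 = 24
i=2,j=5: not 2>5, acc = 24+2 = 26
i=2,j=6: not 2>6, acc = 26+2 = 28
i=2,j=7: not 2>7, acc = 28+2 = 30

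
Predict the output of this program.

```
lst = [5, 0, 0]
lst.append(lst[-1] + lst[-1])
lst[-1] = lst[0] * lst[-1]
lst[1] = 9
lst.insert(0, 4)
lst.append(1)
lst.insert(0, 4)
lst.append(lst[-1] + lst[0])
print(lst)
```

[4, 4, 5, 9, 0, 0, 1, 5]

append lst[-1]+lst[-1] = 0+0 = 0 → [5, 0, 0, 0]
lst[-1] = lst[0]*lst[-1] = 5*0 = 0 → [5, 0, 0, 0]
lst[1] = 9 → [5, 9, 0, 0]
insert 4 at 0 → [4, 5, 9, 0, 0]
append 1 → [4, 5, 9, 0, 0, 1]
insert 4 at 0 → [4, 4, 5, 9, 0, 0, 1]
append lst[-1]+lst[0] = 1+4 = 5 → [4, 4, 5, 9, 0, 0, 1, 5]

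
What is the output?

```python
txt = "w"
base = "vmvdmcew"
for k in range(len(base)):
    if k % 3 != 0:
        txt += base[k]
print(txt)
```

wmvmcw

k=0: skip
k=1: add 'm' → 'wm'
k=2: add 'v' → 'wmv'
k=3: skip
k=4: add 'm' → 'wmvm'
k=5: add 'c' → 'wmvmc'
k=6: skip
k=7: add 'w' → 'wmvmcw'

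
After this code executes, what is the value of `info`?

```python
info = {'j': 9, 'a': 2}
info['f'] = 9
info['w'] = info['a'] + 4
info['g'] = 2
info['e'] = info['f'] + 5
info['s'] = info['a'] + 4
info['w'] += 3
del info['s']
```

{'j': 9, 'a': 2, 'f': 9, 'w': 9, 'g': 2, 'e': 14}

info['f'] = 9 → {'j': 9, 'a': 2, 'f': 9}
info['w'] = info['a']+4 = 6 → {'j': 9, 'a': 2, 'f': 9, 'w': 6}
info['g'] = 2 → {'j': 9, 'a': 2, 'f': 9, 'w': 6, 'g': 2}
info['e'] = info['f']+5 = 14 → {'j': 9, 'a': 2, 'f': 9, 'w': 6, 'g': 2, 'e': 14}
info['s'] = info['a']+4 = 6 → {'j': 9, 'a': 2, 'f': 9, 'w': 6, 'g': 2, 'e': 14, 's': 6}
info['w'] = 6+3 = 9 → {'j': 9, 'a': 2, 'f': 9, 'w': 9, 'g': 2, 'e': 14, 's': 6}
del 's' → {'j': 9, 'a': 2, 'f': 9, 'w': 9, 'g': 2, 'e': 14}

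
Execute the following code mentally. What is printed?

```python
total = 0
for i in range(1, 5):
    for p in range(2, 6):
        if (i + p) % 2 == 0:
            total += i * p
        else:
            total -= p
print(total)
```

40

i=1,p=2: odd sum, total = 0-2 = -2
i=1,p=3: even sum, total = (-2)+3 = 1
i=1,p=4: odd sum, total = 1-4 = -3
i=1,p=5: even sum, total = (-3)+5 = 2
i=2,p=2: even sum, total = 2+4 = 6
i=2,p=3: odd sum, total = 6-3 = 3
i=2,p=4: even sum, total = 3+8 = 11
i=2,p=5: odd sum, total = 11-5 = 6
i=3,p=2: odd sum, total = 6-2 = 4
i=3,p=3: even sum, total = 4+9 = 13
i=3,p=4: odd sum, total = 13-4 = 9
i=3,p=5: even sum, total = 9+15 = 24
i=4,p=2: even sum, total = 24+8 = 32
i=4,p=3: odd sum, total = 32-3 = 29
i=4,p=4: even sum, total = 29+16 = 45
i=4,p=5: odd sum, total = 45-5 = 40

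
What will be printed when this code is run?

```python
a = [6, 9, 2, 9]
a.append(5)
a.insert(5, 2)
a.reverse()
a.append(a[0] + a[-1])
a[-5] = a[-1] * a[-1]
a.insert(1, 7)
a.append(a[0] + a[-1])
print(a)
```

append 5 → [6, 9, 2, 9, 5]
insert 2 at 5 → [6, 9, 2, 9, 5, 2]
reverse → [2, 5, 9, 2, 9, 6]
append a[0]+a[-1] = 2+6 = 8 → [2, 5, 9, 2, 9, 6, 8]
a[-5] = a[-1]*a[-1] = 8*8 = 64 → [2, 5, 64, 2, 9, 6, 8]
insert 7 at 1 → [2, 7, 5, 64, 2, 9, 6, 8]
append a[0]+a[-1] = 2+8 = 10 → [2, 7, 5, 64, 2, 9, 6, 8, 10]

[2, 7, 5, 64, 2, 9, 6, 8, 10]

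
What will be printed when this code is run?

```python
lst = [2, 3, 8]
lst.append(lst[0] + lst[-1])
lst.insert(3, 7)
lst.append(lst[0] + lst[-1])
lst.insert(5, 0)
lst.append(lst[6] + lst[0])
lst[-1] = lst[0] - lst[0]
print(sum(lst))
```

append lst[0]+lst[-1] = 2+8 = 10 → [2, 3, 8, 10]
insert 7 at 3 → [2, 3, 8, 7, 10]
append lst[0]+lst[-1] = 2+10 = 12 → [2, 3, 8, 7, 10, 12]
insert 0 at 5 → [2, 3, 8, 7, 10, 0, 12]
append lst[6]+lst[0] = 12+2 = 14 → [2, 3, 8, 7, 10, 0, 12, 14]
lst[-1] = lst[0]-lst[0] = 2-2 = 0 → [2, 3, 8, 7, 10, 0, 12, 0]
sum = 42

42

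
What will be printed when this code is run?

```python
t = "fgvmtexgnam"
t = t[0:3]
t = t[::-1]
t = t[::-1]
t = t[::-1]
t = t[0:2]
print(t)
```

slice [0:3] → 'fgv'
reverse → 'vgf'
reverse → 'fgv'
reverse → 'vgf'
slice [0:2] → 'vg'

vg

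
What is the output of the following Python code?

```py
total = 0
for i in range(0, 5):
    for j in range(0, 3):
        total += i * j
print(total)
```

i=0,j=0: total = 0+0 = 0
i=0,j=1: total = 0+0 = 0
i=0,j=2: total = 0+0 = 0
i=1,j=0: total = 0+0 = 0
i=1,j=1: total = 0+1 = 1
i=1,j=2: total = 1+2 = 3
i=2,j=0: total = 3+0 = 3
i=2,j=1: total = 3+2 = 5
i=2,j=2: total = 5+4 = 9
i=3,j=0: total = 9+0 = 9
i=3,j=1: total = 9+3 = 12
i=3,j=2: total = 12+6 = 18
i=4,j=0: total = 18+0 = 18
i=4,j=1: total = 18+4 = 22
i=4,j=2: total = 22+8 = 30

30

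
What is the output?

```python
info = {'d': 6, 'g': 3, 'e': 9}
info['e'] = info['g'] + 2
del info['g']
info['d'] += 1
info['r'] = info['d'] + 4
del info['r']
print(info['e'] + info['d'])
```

12

info['e'] = info['g']+2 = 5 → {'d': 6, 'g': 3, 'e': 5}
del 'g' → {'d': 6, 'e': 5}
info['d'] = 6+1 = 7 → {'d': 7, 'e': 5}
info['r'] = info['d']+4 = 11 → {'d': 7, 'e': 5, 'r': 11}
del 'r' → {'d': 7, 'e': 5}
info['e']+info['d'] = 5+7 = 12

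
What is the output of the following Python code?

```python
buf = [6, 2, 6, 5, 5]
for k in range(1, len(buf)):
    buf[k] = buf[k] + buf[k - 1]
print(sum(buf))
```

k=1: buf[1] = 2+6 = 8 → [6, 8, 6, 5, 5]
k=2: buf[2] = 6+8 = 14 → [6, 8, 14, 5, 5]
k=3: buf[3] = 5+14 = 19 → [6, 8, 14, 19, 5]
k=4: buf[4] = 5+19 = 24 → [6, 8, 14, 19, 24]
sum = 71

71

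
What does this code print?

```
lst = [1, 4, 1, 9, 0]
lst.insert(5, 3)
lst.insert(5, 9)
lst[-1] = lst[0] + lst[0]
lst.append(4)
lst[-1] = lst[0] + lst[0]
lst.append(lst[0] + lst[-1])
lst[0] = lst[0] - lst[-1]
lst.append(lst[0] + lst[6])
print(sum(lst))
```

insert 3 at 5 → [1, 4, 1, 9, 0, 3]
insert 9 at 5 → [1, 4, 1, 9, 0, 9, 3]
lst[-1] = lst[0]+lst[0] = 1+1 = 2 → [1, 4, 1, 9, 0, 9, 2]
append 4 → [1, 4, 1, 9, 0, 9, 2, 4]
lst[-1] = lst[0]+lst[0] = 1+1 = 2 → [1, 4, 1, 9, 0, 9, 2, 2]
append lst[0]+lst[-1] = 1+2 = 3 → [1, 4, 1, 9, 0, 9, 2, 2, 3]
lst[0] = lst[0]-lst[-1] = 1-3 = -2 → [-2, 4, 1, 9, 0, 9, 2, 2, 3]
append lst[0]+lst[6] = (-2)+2 = 0 → [-2, 4, 1, 9, 0, 9, 2, 2, 3, 0]
sum = 28

28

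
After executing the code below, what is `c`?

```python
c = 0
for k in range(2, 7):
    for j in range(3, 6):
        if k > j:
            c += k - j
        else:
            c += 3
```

k=2,j=3: not 2>3, c = 0+3 = 3
k=2,j=4: not 2>4, c = 3+3 = 6
k=2,j=5: not 2>5, c = 6+3 = 9
k=3,j=3: not 3>3, c = 9+3 = 12
k=3,j=4: not 3>4, c = 12+3 = 15
k=3,j=5: not 3>5, c = 15+3 = 18
k=4,j=3: 4>3, c = 18+1 = 19
k=4,j=4: not 4>4, c = 19+3 = 22
k=4,j=5: not 4>5, c = 22+3 = 25
k=5,j=3: 5>3, c = 25+2 = 27
k=5,j=4: 5>4, c = 27+1 = 28
k=5,j=5: not 5>5, c = 28+3 = 31
k=6,j=3: 6>3, c = 31+3 = 34
k=6,j=4: 6>4, c = 34+2 = 36
k=6,j=5: 6>5, c = 36+1 = 37

37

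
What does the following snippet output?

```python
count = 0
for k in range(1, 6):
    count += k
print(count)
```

k=1: count = 0+1 = 1
k=2: count = 1+2 = 3
k=3: count = 3+3 = 6
k=4: count = 6+4 = 10
k=5: count = 10+5 = 15

15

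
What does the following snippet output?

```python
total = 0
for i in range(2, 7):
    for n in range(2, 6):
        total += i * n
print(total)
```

280

i=2,n=2: total = 0+4 = 4
i=2,n=3: total = 4+6 = 10
i=2,n=4: total = 10+8 = 18
i=2,n=5: total = 18+10 = 28
i=3,n=2: total = 28+6 = 34
i=3,n=3: total = 34+9 = 43
i=3,n=4: total = 43+12 = 55
i=3,n=5: total = 55+15 = 70
i=4,n=2: total = 70+8 = 78
i=4,n=3: total = 78+12 = 90
i=4,n=4: total = 90+16 = 106
i=4,n=5: total = 106+20 = 126
i=5,n=2: total = 126+10 = 136
i=5,n=3: total = 136+15 = 151
i=5,n=4: total = 151+20 = 171
i=5,n=5: total = 171+25 = 196
i=6,n=2: total = 196+12 = 208
i=6,n=3: total = 208+18 = 226
i=6,n=4: total = 226+24 = 250
i=6,n=5: total = 250+30 = 280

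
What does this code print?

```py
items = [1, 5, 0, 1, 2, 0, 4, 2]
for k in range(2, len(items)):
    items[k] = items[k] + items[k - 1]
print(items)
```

[1, 5, 5, 6, 8, 8, 12, 14]

k=2: items[2] = 0+5 = 5 → [1, 5, 5, 1, 2, 0, 4, 2]
k=3: items[3] = 1+5 = 6 → [1, 5, 5, 6, 2, 0, 4, 2]
k=4: items[4] = 2+6 = 8 → [1, 5, 5, 6, 8, 0, 4, 2]
k=5: items[5] = 0+8 = 8 → [1, 5, 5, 6, 8, 8, 4, 2]
k=6: items[6] = 4+8 = 12 → [1, 5, 5, 6, 8, 8, 12, 2]
k=7: items[7] = 2+12 = 14 → [1, 5, 5, 6, 8, 8, 12, 14]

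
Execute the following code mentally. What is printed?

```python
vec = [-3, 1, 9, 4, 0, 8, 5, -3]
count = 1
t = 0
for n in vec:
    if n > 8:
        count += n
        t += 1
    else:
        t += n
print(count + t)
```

n=-3: not >8; t=-3
n=1: not >8; t=-2
n=9: >8, count = 1+9 = 10; t=-1
n=4: not >8; t=3
n=0: not >8; t=3
n=8: not >8; t=11
n=5: not >8; t=16
n=-3: not >8; t=13
count+t = 10+13 = 23

23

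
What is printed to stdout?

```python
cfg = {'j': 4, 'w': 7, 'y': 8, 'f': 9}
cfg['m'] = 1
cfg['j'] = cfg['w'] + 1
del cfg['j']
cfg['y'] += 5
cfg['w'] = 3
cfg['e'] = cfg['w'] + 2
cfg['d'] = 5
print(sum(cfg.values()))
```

36

cfg['m'] = 1 → {'j': 4, 'w': 7, 'y': 8, 'f': 9, 'm': 1}
cfg['j'] = cfg['w']+1 = 8 → {'j': 8, 'w': 7, 'y': 8, 'f': 9, 'm': 1}
del 'j' → {'w': 7, 'y': 8, 'f': 9, 'm': 1}
cfg['y'] = 8+5 = 13 → {'w': 7, 'y': 13, 'f': 9, 'm': 1}
cfg['w'] = 3 → {'w': 3, 'y': 13, 'f': 9, 'm': 1}
cfg['e'] = cfg['w']+2 = 5 → {'w': 3, 'y': 13, 'f': 9, 'm': 1, 'e': 5}
cfg['d'] = 5 → {'w': 3, 'y': 13, 'f': 9, 'm': 1, 'e': 5, 'd': 5}
sum of values = 36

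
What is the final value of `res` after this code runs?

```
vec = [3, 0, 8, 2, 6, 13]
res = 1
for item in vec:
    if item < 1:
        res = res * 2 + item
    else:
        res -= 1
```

item=3: not <1, res = 1-1 = 0
item=0: <1, res = 0*2+0 = 0
item=8: not <1, res = 0-1 = -1
item=2: not <1, res = (-1)-1 = -2
item=6: not <1, res = (-2)-1 = -3
item=13: not <1, res = (-3)-1 = -4

-4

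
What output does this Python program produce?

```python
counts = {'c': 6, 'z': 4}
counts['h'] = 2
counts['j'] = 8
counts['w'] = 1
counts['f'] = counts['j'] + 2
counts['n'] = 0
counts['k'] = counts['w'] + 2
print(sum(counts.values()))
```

counts['h'] = 2 → {'c': 6, 'z': 4, 'h': 2}
counts['j'] = 8 → {'c': 6, 'z': 4, 'h': 2, 'j': 8}
counts['w'] = 1 → {'c': 6, 'z': 4, 'h': 2, 'j': 8, 'w': 1}
counts['f'] = counts['j']+2 = 10 → {'c': 6, 'z': 4, 'h': 2, 'j': 8, 'w': 1, 'f': 10}
counts['n'] = 0 → {'c': 6, 'z': 4, 'h': 2, 'j': 8, 'w': 1, 'f': 10, 'n': 0}
counts['k'] = counts['w']+2 = 3 → {'c': 6, 'z': 4, 'h': 2, 'j': 8, 'w': 1, 'f': 10, 'n': 0, 'k': 3}
sum of values = 34

34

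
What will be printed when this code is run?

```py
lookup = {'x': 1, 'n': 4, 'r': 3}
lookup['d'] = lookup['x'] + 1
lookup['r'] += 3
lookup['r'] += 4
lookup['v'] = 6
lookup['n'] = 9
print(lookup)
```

{'x': 1, 'n': 9, 'r': 10, 'd': 2, 'v': 6}

lookup['d'] = lookup['x']+1 = 2 → {'x': 1, 'n': 4, 'r': 3, 'd': 2}
lookup['r'] = 3+3 = 6 → {'x': 1, 'n': 4, 'r': 6, 'd': 2}
lookup['r'] = 6+4 = 10 → {'x': 1, 'n': 4, 'r': 10, 'd': 2}
lookup['v'] = 6 → {'x': 1, 'n': 4, 'r': 10, 'd': 2, 'v': 6}
lookup['n'] = 9 → {'x': 1, 'n': 9, 'r': 10, 'd': 2, 'v': 6}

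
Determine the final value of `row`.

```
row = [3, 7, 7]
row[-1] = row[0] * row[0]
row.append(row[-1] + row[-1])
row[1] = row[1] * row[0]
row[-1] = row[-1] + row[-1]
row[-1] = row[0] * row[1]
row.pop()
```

[3, 21, 9]

row[-1] = row[0]*row[0] = 3*3 = 9 → [3, 7, 9]
append row[-1]+row[-1] = 9+9 = 18 → [3, 7, 9, 18]
row[1] = row[1]*row[0] = 7*3 = 21 → [3, 21, 9, 18]
row[-1] = row[-1]+row[-1] = 18+18 = 36 → [3, 21, 9, 36]
row[-1] = row[0]*row[1] = 3*21 = 63 → [3, 21, 9, 63]
pop() removes 63 → [3, 21, 9]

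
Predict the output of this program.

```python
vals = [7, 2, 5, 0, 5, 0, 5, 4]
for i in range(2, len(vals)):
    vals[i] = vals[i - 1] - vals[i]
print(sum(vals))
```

i=2: vals[2] = 2-5 = -3 → [7, 2, -3, 0, 5, 0, 5, 4]
i=3: vals[3] = (-3)-0 = -3 → [7, 2, -3, -3, 5, 0, 5, 4]
i=4: vals[4] = (-3)-5 = -8 → [7, 2, -3, -3, -8, 0, 5, 4]
i=5: vals[5] = (-8)-0 = -8 → [7, 2, -3, -3, -8, -8, 5, 4]
i=6: vals[6] = (-8)-5 = -13 → [7, 2, -3, -3, -8, -8, -13, 4]
i=7: vals[7] = (-13)-4 = -17 → [7, 2, -3, -3, -8, -8, -13, -17]
sum = -43

-43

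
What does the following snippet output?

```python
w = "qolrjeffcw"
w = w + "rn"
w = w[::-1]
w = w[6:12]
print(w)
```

ejrloq

+ 'rn' → 'qolrjeffcwrn'
reverse → 'nrwcffejrloq'
slice [6:12] → 'ejrloq'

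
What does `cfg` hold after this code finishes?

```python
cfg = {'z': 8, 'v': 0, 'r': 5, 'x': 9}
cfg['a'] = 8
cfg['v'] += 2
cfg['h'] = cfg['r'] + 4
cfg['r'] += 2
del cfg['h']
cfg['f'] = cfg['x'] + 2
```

{'z': 8, 'v': 2, 'r': 7, 'x': 9, 'a': 8, 'f': 11}

cfg['a'] = 8 → {'z': 8, 'v': 0, 'r': 5, 'x': 9, 'a': 8}
cfg['v'] = 0+2 = 2 → {'z': 8, 'v': 2, 'r': 5, 'x': 9, 'a': 8}
cfg['h'] = cfg['r']+4 = 9 → {'z': 8, 'v': 2, 'r': 5, 'x': 9, 'a': 8, 'h': 9}
cfg['r'] = 5+2 = 7 → {'z': 8, 'v': 2, 'r': 7, 'x': 9, 'a': 8, 'h': 9}
del 'h' → {'z': 8, 'v': 2, 'r': 7, 'x': 9, 'a': 8}
cfg['f'] = cfg['x']+2 = 11 → {'z': 8, 'v': 2, 'r': 7, 'x': 9, 'a': 8, 'f': 11}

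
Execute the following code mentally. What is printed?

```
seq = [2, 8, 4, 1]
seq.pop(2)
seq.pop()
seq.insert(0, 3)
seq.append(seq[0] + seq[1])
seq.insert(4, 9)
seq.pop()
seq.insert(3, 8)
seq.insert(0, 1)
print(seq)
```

[1, 3, 2, 8, 8, 5]

pop(2) removes 4 → [2, 8, 1]
pop() removes 1 → [2, 8]
insert 3 at 0 → [3, 2, 8]
append seq[0]+seq[1] = 3+2 = 5 → [3, 2, 8, 5]
insert 9 at 4 → [3, 2, 8, 5, 9]
pop() removes 9 → [3, 2, 8, 5]
insert 8 at 3 → [3, 2, 8, 8, 5]
insert 1 at 0 → [1, 3, 2, 8, 8, 5]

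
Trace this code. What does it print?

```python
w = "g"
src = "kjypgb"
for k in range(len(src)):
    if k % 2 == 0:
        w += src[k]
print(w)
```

gkyg

k=0: add 'k' → 'gk'
k=1: skip
k=2: add 'y' → 'gky'
k=3: skip
k=4: add 'g' → 'gkyg'
k=5: skip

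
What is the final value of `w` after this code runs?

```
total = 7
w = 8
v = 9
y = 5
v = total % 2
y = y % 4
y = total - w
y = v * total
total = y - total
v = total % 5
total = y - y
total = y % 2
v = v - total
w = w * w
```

64

v = 7%2 = 1
y = 5%4 = 1
y = 7-8 = -1
y = 1*7 = 7
total = 7-7 = 0
v = 0%5 = 0
total = 7-7 = 0
total = 7%2 = 1
v = 0-1 = -1
w = 8*8 = 64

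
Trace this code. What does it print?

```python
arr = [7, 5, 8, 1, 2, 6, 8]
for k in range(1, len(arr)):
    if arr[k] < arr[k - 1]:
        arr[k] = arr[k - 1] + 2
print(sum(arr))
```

91

k=1: 5<7, arr[1] = 7+2 = 9 → [7, 9, 8, 1, 2, 6, 8]
k=2: 8<9, arr[2] = 9+2 = 11 → [7, 9, 11, 1, 2, 6, 8]
k=3: 1<11, arr[3] = 11+2 = 13 → [7, 9, 11, 13, 2, 6, 8]
k=4: 2<13, arr[4] = 13+2 = 15 → [7, 9, 11, 13, 15, 6, 8]
k=5: 6<15, arr[5] = 15+2 = 17 → [7, 9, 11, 13, 15, 17, 8]
k=6: 8<17, arr[6] = 17+2 = 19 → [7, 9, 11, 13, 15, 17, 19]
sum = 91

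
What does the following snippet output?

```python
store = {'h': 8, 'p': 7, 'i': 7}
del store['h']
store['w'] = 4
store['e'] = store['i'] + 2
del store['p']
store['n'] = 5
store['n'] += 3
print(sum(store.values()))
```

28

del 'h' → {'p': 7, 'i': 7}
store['w'] = 4 → {'p': 7, 'i': 7, 'w': 4}
store['e'] = store['i']+2 = 9 → {'p': 7, 'i': 7, 'w': 4, 'e': 9}
del 'p' → {'i': 7, 'w': 4, 'e': 9}
store['n'] = 5 → {'i': 7, 'w': 4, 'e': 9, 'n': 5}
store['n'] = 5+3 = 8 → {'i': 7, 'w': 4, 'e': 9, 'n': 8}
sum of values = 28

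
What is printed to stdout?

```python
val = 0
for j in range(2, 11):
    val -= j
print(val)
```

-54

j=2: val = 0-2 = -2
j=3: val = (-2)-3 = -5
j=4: val = (-5)-4 = -9
j=5: val = (-9)-5 = -14
j=6: val = (-14)-6 = -20
j=7: val = (-20)-7 = -27
j=8: val = (-27)-8 = -35
j=9: val = (-35)-9 = -44
j=10: val = (-44)-10 = -54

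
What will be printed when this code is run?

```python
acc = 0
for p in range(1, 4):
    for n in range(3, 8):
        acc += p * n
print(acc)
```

p=1,n=3: acc = 0+3 = 3
p=1,n=4: acc = 3+4 = 7
p=1,n=5: acc = 7+5 = 12
p=1,n=6: acc = 12+6 = 18
p=1,n=7: acc = 18+7 = 25
p=2,n=3: acc = 25+6 = 31
p=2,n=4: acc = 31+8 = 39
p=2,n=5: acc = 39+10 = 49
p=2,n=6: acc = 49+12 = 61
p=2,n=7: acc = 61+14 = 75
p=3,n=3: acc = 75+9 = 84
p=3,n=4: acc = 84+12 = 96
p=3,n=5: acc = 96+15 = 111
p=3,n=6: acc = 111+18 = 129
p=3,n=7: acc = 129+21 = 150

150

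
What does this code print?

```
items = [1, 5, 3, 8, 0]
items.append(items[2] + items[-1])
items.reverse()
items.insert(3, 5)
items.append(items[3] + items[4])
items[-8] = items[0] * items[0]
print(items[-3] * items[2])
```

append items[2]+items[-1] = 3+0 = 3 → [1, 5, 3, 8, 0, 3]
reverse → [3, 0, 8, 3, 5, 1]
insert 5 at 3 → [3, 0, 8, 5, 3, 5, 1]
append items[3]+items[4] = 5+3 = 8 → [3, 0, 8, 5, 3, 5, 1, 8]
items[-8] = items[0]*items[0] = 3*3 = 9 → [9, 0, 8, 5, 3, 5, 1, 8]
items[-3]*items[2] = 5*8 = 40

40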